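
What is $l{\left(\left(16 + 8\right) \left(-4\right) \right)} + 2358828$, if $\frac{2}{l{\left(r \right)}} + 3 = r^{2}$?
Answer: $\frac{21731882366}{9213} \approx 2.3588 \cdot 10^{6}$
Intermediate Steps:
$l{\left(r \right)} = \frac{2}{-3 + r^{2}}$
$l{\left(\left(16 + 8\right) \left(-4\right) \right)} + 2358828 = \frac{2}{-3 + \left(\left(16 + 8\right) \left(-4\right)\right)^{2}} + 2358828 = \frac{2}{-3 + \left(24 \left(-4\right)\right)^{2}} + 2358828 = \frac{2}{-3 + \left(-96\right)^{2}} + 2358828 = \frac{2}{-3 + 9216} + 2358828 = \frac{2}{9213} + 2358828 = \frac{21731882366}{9213}$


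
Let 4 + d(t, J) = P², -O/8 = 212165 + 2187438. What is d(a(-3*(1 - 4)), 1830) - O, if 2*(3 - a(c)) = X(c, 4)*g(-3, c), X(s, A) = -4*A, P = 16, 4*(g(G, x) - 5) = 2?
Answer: 19197076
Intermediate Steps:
g(G, x) = 11/2 (g(G, x) = 5 + (¼)*2 = 5 + ½ = 11/2)
a(c) = 47 (a(c) = 3 - (-4*4)*11/(2*2) = 3 - (-8)*11/2 = 3 - ½*(-88) = 3 + 44 = 47)
O = -19196824 (O = -8*(212165 + 2187438) = -8*2399603 = -19196824)
d(t, J) = 252 (d(t, J) = -4 + 16² = -4 + 256 = 252)
d(a(-3*(1 - 4)), 1830) - O = 252 - 1*(-19196824) = 252 + 19196824 = 19197076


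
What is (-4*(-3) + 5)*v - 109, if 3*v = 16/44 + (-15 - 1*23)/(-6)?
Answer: -7034/99 ≈ -71.051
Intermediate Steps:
v = 221/99 (v = (16/44 + (-15 - 1*23)/(-6))/3 = (16*(1/44) + (-15 - 23)*(-⅙))/3 = (4/11 - 38*(-⅙))/3 = (4/11 + 19/3)/3 = (⅓)*(221/33) = 221/99 ≈ 2.2323)
(-4*(-3) + 5)*v - 109 = (-4*(-3) + 5)*(221/99) - 109 = (12 + 5)*(221/99) - 109 = 17*(221/99) - 109 = 3757/99 - 109 = -7034/99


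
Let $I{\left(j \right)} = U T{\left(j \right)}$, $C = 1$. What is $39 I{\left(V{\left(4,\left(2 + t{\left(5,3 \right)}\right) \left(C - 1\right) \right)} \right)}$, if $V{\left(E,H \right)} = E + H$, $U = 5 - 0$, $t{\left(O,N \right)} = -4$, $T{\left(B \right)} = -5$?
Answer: $-975$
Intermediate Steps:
$U = 5$ ($U = 5 + 0 = 5$)
$I{\left(j \right)} = -25$ ($I{\left(j \right)} = 5 \left(-5\right) = -25$)
$39 I{\left(V{\left(4,\left(2 + t{\left(5,3 \right)}\right) \left(C - 1\right) \right)} \right)} = 39 \left(-25\right) = -975$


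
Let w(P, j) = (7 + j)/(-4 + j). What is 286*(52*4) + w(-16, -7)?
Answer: 59488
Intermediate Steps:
w(P, j) = (7 + j)/(-4 + j)
286*(52*4) + w(-16, -7) = 286*(52*4) + (7 - 7)/(-4 - 7) = 286*208 + 0/(-11) = 59488 - 1/11*0 = 59488 + 0 = 59488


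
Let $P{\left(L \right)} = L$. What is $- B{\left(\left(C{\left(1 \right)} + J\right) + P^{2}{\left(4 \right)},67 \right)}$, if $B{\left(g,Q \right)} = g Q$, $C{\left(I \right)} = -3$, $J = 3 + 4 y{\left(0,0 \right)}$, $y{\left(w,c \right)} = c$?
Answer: $-1072$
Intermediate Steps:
$J = 3$ ($J = 3 + 4 \cdot 0 = 3 + 0 = 3$)
$B{\left(g,Q \right)} = Q g$
$- B{\left(\left(C{\left(1 \right)} + J\right) + P^{2}{\left(4 \right)},67 \right)} = - 67 \left(\left(-3 + 3\right) + 4^{2}\right) = - 67 \left(0 + 16\right) = - 67 \cdot 16 = \left(-1\right) 1072 = -1072$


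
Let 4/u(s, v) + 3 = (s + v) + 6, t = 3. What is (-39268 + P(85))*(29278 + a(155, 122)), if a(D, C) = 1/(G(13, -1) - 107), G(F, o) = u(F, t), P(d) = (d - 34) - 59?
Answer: -2333192468868/2029 ≈ -1.1499e+9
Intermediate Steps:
P(d) = -93 + d (P(d) = (-34 + d) - 59 = -93 + d)
u(s, v) = 4/(3 + s + v) (u(s, v) = 4/(-3 + ((s + v) + 6)) = 4/(-3 + (6 + s + v)) = 4/(3 + s + v))
G(F, o) = 4/(6 + F) (G(F, o) = 4/(3 + F + 3) = 4/(6 + F))
a(D, C) = -19/2029 (a(D, C) = 1/(4/(6 + 13) - 107) = 1/(4/19 - 107) = 1/(-2029/19) = -19/2029)
(-39268 + P(85))*(29278 + a(155, 122)) = (-39268 + (-93 + 85))*(29278 - 19/2029) = (-39268 - 8)*(59405043/2029) = -39276*59405043/2029 = -2333192468868/2029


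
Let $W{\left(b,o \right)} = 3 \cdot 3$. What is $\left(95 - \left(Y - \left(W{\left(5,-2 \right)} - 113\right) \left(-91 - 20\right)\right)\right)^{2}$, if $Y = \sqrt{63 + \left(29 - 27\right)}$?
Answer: $\left(11639 - \sqrt{65}\right)^{2} \approx 1.3528 \cdot 10^{8}$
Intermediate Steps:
$W{\left(b,o \right)} = 9$
$Y = \sqrt{65}$ ($Y = \sqrt{63 + \left(29 - 27\right)} = \sqrt{63 + 2} = \sqrt{65} \approx 8.0623$)
$\left(95 - \left(Y - \left(W{\left(5,-2 \right)} - 113\right) \left(-91 - 20\right)\right)\right)^{2} = \left(95 - \left(\sqrt{65} - \left(9 - 113\right) \left(-91 - 20\right)\right)\right)^{2} = \left(95 - \left(-11544 + \sqrt{65}\right)\right)^{2} = \left(95 + \left(11544 - \sqrt{65}\right)\right)^{2} = \left(11639 - \sqrt{65}\right)^{2}$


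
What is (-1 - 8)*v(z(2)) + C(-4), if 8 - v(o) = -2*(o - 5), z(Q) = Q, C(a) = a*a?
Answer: -2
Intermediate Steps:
C(a) = a**2
v(o) = -2 + 2*o (v(o) = 8 - (-2)*(o - 5) = 8 - (-2)*(-5 + o) = 8 - (10 - 2*o) = 8 + (-10 + 2*o) = -2 + 2*o)
(-1 - 8)*v(z(2)) + C(-4) = (-1 - 8)*(-2 + 2*2) + (-4)**2 = -9*(-2 + 4) + 16 = -9*2 + 16 = -18 + 16 = -2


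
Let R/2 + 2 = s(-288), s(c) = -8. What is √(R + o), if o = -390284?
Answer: 4*I*√24394 ≈ 624.74*I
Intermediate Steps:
R = -20 (R = -4 + 2*(-8) = -4 - 16 = -20)
√(R + o) = √(-20 - 390284) = √(-390304) = 4*I*√24394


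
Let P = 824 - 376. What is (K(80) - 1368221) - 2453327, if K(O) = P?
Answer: -3821100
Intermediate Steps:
P = 448
K(O) = 448
(K(80) - 1368221) - 2453327 = (448 - 1368221) - 2453327 = -1367773 - 2453327 = -3821100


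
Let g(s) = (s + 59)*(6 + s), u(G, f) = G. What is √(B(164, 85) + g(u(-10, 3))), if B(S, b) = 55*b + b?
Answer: 2*√1141 ≈ 67.557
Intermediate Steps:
B(S, b) = 56*b
g(s) = (6 + s)*(59 + s) (g(s) = (59 + s)*(6 + s) = (6 + s)*(59 + s))
√(B(164, 85) + g(u(-10, 3))) = √(56*85 + (354 + (-10)² + 65*(-10))) = √(4760 + (354 + 100 - 650)) = √(4760 - 196) = √4564 = 2*√1141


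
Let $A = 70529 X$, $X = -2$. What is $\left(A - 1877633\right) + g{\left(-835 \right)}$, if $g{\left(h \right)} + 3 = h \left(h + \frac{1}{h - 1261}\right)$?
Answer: $- \frac{2769798189}{2096} \approx -1.3215 \cdot 10^{6}$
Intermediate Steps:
$A = -141058$ ($A = 70529 \left(-2\right) = -141058$)
$g{\left(h \right)} = -3 + h \left(h + \frac{1}{-1261 + h}\right)$ ($g{\left(h \right)} = -3 + h \left(h + \frac{1}{h - 1261}\right) = -3 + h \left(h + \frac{1}{-1261 + h}\right)$)
$\left(A - 1877633\right) + g{\left(-835 \right)} = \left(-141058 - 1877633\right) + \frac{3783 + \left(-835\right)^{3} - 1261 \left(-835\right)^{2} - -1670}{-1261 - 835} = -2018691 + \frac{3783 - 582182875 - 879200725 + 1670}{-2096} = -2018691 - \frac{3783 - 582182875 - 879200725 + 1670}{2096} = -2018691 - - \frac{1461378147}{2096} = -2018691 + \frac{1461378147}{2096} = - \frac{2769798189}{2096}$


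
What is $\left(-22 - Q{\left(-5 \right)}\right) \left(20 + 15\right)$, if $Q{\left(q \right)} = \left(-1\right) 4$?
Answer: $-630$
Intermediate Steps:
$Q{\left(q \right)} = -4$
$\left(-22 - Q{\left(-5 \right)}\right) \left(20 + 15\right) = \left(-22 - -4\right) \left(20 + 15\right) = \left(-22 + 4\right) 35 = \left(-18\right) 35 = -630$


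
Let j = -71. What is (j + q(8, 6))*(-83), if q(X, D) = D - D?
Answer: 5893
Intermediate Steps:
q(X, D) = 0
(j + q(8, 6))*(-83) = (-71 + 0)*(-83) = -71*(-83) = 5893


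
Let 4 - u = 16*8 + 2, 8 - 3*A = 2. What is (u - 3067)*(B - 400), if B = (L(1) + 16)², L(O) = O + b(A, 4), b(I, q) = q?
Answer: -130913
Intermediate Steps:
A = 2 (A = 8/3 - ⅓*2 = 8/3 - ⅔ = 2)
u = -126 (u = 4 - (16*8 + 2) = 4 - (128 + 2) = 4 - 1*130 = 4 - 130 = -126)
L(O) = 4 + O (L(O) = O + 4 = 4 + O)
B = 441 (B = ((4 + 1) + 16)² = (5 + 16)² = 21² = 441)
(u - 3067)*(B - 400) = (-126 - 3067)*(441 - 400) = -3193*41 = -130913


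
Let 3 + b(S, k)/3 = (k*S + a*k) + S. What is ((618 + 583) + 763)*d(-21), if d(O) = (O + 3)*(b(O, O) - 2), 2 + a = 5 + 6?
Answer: -24110064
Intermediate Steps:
a = 9 (a = -2 + (5 + 6) = -2 + 11 = 9)
b(S, k) = -9 + 3*S + 27*k + 3*S*k (b(S, k) = -9 + 3*((k*S + 9*k) + S) = -9 + 3*((S*k + 9*k) + S) = -9 + 3*((9*k + S*k) + S) = -9 + 3*(S + 9*k + S*k) = -9 + (3*S + 27*k + 3*S*k) = -9 + 3*S + 27*k + 3*S*k)
d(O) = (3 + O)*(-11 + 3*O² + 30*O) (d(O) = (O + 3)*((-9 + 3*O + 27*O + 3*O*O) - 2) = (3 + O)*((-9 + 3*O + 27*O + 3*O²) - 2) = (3 + O)*((-9 + 3*O² + 30*O) - 2) = (3 + O)*(-11 + 3*O² + 30*O))
((618 + 583) + 763)*d(-21) = ((618 + 583) + 763)*(-33 + 3*(-21)³ + 39*(-21)² + 79*(-21)) = (1201 + 763)*(-33 + 3*(-9261) + 39*441 - 1659) = 1964*(-33 - 27783 + 17199 - 1659) = 1964*(-12276) = -24110064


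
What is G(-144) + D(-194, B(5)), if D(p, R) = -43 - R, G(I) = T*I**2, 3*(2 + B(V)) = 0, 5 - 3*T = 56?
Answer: -352553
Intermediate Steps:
T = -17 (T = 5/3 - 1/3*56 = 5/3 - 56/3 = -17)
B(V) = -2 (B(V) = -2 + (1/3)*0 = -2 + 0 = -2)
G(I) = -17*I**2
G(-144) + D(-194, B(5)) = -17*(-144)**2 + (-43 - 1*(-2)) = -17*20736 + (-43 + 2) = -352512 - 41 = -352553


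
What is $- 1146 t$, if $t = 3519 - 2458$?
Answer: $-1215906$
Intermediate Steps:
$t = 1061$
$- 1146 t = \left(-1146\right) 1061 = -1215906$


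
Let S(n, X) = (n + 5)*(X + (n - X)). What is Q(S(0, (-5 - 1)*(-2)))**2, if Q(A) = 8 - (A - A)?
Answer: 64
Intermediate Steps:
S(n, X) = n*(5 + n) (S(n, X) = (5 + n)*n = n*(5 + n))
Q(A) = 8 (Q(A) = 8 - 1*0 = 8 + 0 = 8)
Q(S(0, (-5 - 1)*(-2)))**2 = 8**2 = 64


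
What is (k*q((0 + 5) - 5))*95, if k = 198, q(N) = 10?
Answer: 188100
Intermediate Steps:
(k*q((0 + 5) - 5))*95 = (198*10)*95 = 1980*95 = 188100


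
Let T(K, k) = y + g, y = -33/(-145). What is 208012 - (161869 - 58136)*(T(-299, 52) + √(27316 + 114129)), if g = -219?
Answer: 114509654/5 - 103733*√141445 ≈ -1.6111e+7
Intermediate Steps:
y = 33/145 (y = -33*(-1/145) = 33/145 ≈ 0.22759)
T(K, k) = -31722/145 (T(K, k) = 33/145 - 219 = -31722/145)
208012 - (161869 - 58136)*(T(-299, 52) + √(27316 + 114129)) = 208012 - (161869 - 58136)*(-31722/145 + √(27316 + 114129)) = 208012 - 103733*(-31722/145 + √141445) = 208012 - (-113469594/5 + 103733*√141445) = 208012 + (113469594/5 - 103733*√141445) = 114509654/5 - 103733*√141445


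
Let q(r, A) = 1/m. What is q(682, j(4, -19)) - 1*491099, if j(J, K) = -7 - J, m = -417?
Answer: -204788284/417 ≈ -4.9110e+5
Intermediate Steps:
q(r, A) = -1/417 (q(r, A) = 1/(-417) = -1/417)
q(682, j(4, -19)) - 1*491099 = -1/417 - 1*491099 = -1/417 - 491099 = -204788284/417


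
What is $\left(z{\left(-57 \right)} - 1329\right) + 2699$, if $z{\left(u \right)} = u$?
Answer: $1313$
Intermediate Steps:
$\left(z{\left(-57 \right)} - 1329\right) + 2699 = \left(-57 - 1329\right) + 2699 = -1386 + 2699 = 1313$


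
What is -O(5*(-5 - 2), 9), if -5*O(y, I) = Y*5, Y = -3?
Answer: -3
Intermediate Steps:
O(y, I) = 3 (O(y, I) = -(-3)*5/5 = -⅕*(-15) = 3)
-O(5*(-5 - 2), 9) = -1*3 = -3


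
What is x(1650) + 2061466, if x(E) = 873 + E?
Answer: 2063989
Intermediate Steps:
x(1650) + 2061466 = (873 + 1650) + 2061466 = 2523 + 2061466 = 2063989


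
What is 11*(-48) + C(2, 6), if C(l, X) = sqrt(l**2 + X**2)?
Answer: -528 + 2*sqrt(10) ≈ -521.68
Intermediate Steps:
C(l, X) = sqrt(X**2 + l**2)
11*(-48) + C(2, 6) = 11*(-48) + sqrt(6**2 + 2**2) = -528 + sqrt(36 + 4) = -528 + sqrt(40) = -528 + 2*sqrt(10)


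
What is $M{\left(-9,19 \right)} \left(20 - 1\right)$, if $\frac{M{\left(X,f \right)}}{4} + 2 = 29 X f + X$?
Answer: $-377720$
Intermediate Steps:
$M{\left(X,f \right)} = -8 + 4 X + 116 X f$ ($M{\left(X,f \right)} = -8 + 4 \left(29 X f + X\right) = -8 + 4 \left(X + 29 X f\right) = -8 + \left(4 X + 116 X f\right) = -8 + 4 X + 116 X f$)
$M{\left(-9,19 \right)} \left(20 - 1\right) = \left(-8 + 4 \left(-9\right) + 116 \left(-9\right) 19\right) \left(20 - 1\right) = \left(-8 - 36 - 19836\right) 19 = \left(-19880\right) 19 = -377720$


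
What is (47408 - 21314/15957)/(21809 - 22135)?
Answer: -378234071/2600991 ≈ -145.42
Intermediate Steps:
(47408 - 21314/15957)/(21809 - 22135) = (47408 - 21314*1/15957)/(-326) = (47408 - 21314/15957)*(-1/326) = (756468142/15957)*(-1/326) = -378234071/2600991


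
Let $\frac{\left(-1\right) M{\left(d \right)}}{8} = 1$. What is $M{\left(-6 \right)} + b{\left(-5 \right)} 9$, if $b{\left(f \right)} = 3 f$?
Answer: $-143$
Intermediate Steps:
$M{\left(d \right)} = -8$ ($M{\left(d \right)} = \left(-8\right) 1 = -8$)
$M{\left(-6 \right)} + b{\left(-5 \right)} 9 = -8 + 3 \left(-5\right) 9 = -8 - 135 = -143$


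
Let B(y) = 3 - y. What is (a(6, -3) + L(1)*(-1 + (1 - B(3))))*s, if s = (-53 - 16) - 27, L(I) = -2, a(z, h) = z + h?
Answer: -288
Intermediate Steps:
a(z, h) = h + z
s = -96 (s = -69 - 27 = -96)
(a(6, -3) + L(1)*(-1 + (1 - B(3))))*s = ((-3 + 6) - 2*(-1 + (1 - (3 - 1*3))))*(-96) = (3 - 2*(-1 + (1 - (3 - 3))))*(-96) = (3 - 2*(-1 + (1 - 1*0)))*(-96) = (3 - 2*(-1 + (1 + 0)))*(-96) = (3 - 2*(-1 + 1))*(-96) = (3 - 2*0)*(-96) = (3 + 0)*(-96) = 3*(-96) = -288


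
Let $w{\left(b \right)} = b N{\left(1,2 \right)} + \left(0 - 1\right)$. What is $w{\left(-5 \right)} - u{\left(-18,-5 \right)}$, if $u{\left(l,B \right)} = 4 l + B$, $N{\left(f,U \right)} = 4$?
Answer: $56$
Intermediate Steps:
$u{\left(l,B \right)} = B + 4 l$
$w{\left(b \right)} = -1 + 4 b$ ($w{\left(b \right)} = b 4 + \left(0 - 1\right) = 4 b + \left(0 - 1\right) = 4 b - 1 = -1 + 4 b$)
$w{\left(-5 \right)} - u{\left(-18,-5 \right)} = \left(-1 + 4 \left(-5\right)\right) - \left(-5 + 4 \left(-18\right)\right) = \left(-1 - 20\right) - \left(-5 - 72\right) = -21 - -77 = -21 + 77 = 56$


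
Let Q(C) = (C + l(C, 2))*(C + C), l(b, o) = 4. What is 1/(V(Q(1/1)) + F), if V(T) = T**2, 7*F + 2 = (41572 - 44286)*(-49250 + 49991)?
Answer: -7/2010376 ≈ -3.4819e-6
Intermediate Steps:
F = -2011076/7 (F = -2/7 + ((41572 - 44286)*(-49250 + 49991))/7 = -2/7 + (-2714*741)/7 = -2/7 + (1/7)*(-2011074) = -2/7 - 2011074/7 = -2011076/7 ≈ -2.8730e+5)
Q(C) = 2*C*(4 + C) (Q(C) = (C + 4)*(C + C) = (4 + C)*(2*C) = 2*C*(4 + C))
1/(V(Q(1/1)) + F) = 1/((2*(4 + 1/1)/1)**2 - 2011076/7) = 1/((2*1*(4 + 1))**2 - 2011076/7) = 1/((2*1*5)**2 - 2011076/7) = 1/(10**2 - 2011076/7) = 1/(100 - 2011076/7) = 1/(-2010376/7) = -7/2010376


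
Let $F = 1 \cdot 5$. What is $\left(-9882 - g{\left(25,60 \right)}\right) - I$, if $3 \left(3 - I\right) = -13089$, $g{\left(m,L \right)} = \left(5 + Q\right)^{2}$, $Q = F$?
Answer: $-14348$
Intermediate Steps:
$F = 5$
$Q = 5$
$g{\left(m,L \right)} = 100$ ($g{\left(m,L \right)} = \left(5 + 5\right)^{2} = 10^{2} = 100$)
$I = 4366$ ($I = 3 - -4363 = 3 + 4363 = 4366$)
$\left(-9882 - g{\left(25,60 \right)}\right) - I = \left(-9882 - 100\right) - 4366 = -9982 - 4366 = -14348$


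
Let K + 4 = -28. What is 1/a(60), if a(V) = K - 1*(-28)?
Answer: -1/4 ≈ -0.25000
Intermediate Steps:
K = -32 (K = -4 - 28 = -32)
a(V) = -4 (a(V) = -32 - 1*(-28) = -32 + 28 = -4)
1/a(60) = 1/(-4) = -1/4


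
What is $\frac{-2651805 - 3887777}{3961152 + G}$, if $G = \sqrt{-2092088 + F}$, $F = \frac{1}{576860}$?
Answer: $- \frac{1660349110087682560}{1005705880748610791} + \frac{13079164 i \sqrt{19338300250529665}}{3017117642245832373} \approx -1.6509 + 0.00060283 i$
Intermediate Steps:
$F = \frac{1}{576860} \approx 1.7335 \cdot 10^{-6}$
$G = \frac{3 i \sqrt{19338300250529665}}{288430}$ ($G = \sqrt{-2092088 + \frac{1}{576860}} = \sqrt{- \frac{1206841883679}{576860}} = \frac{3 i \sqrt{19338300250529665}}{288430} \approx 1446.4 i$)
$\frac{-2651805 - 3887777}{3961152 + G} = \frac{-2651805 - 3887777}{3961152 + \frac{3 i \sqrt{19338300250529665}}{288430}} = - \frac{6539582}{3961152 + \frac{3 i \sqrt{19338300250529665}}{288430}}$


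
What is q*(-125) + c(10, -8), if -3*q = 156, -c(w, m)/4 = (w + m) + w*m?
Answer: 6812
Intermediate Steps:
c(w, m) = -4*m - 4*w - 4*m*w (c(w, m) = -4*((w + m) + w*m) = -4*((m + w) + m*w) = -4*(m + w + m*w) = -4*m - 4*w - 4*m*w)
q = -52 (q = -⅓*156 = -52)
q*(-125) + c(10, -8) = -52*(-125) + (-4*(-8) - 4*10 - 4*(-8)*10) = 6500 + (32 - 40 + 320) = 6500 + 312 = 6812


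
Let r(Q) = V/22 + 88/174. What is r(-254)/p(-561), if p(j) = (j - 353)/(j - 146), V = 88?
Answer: 138572/39759 ≈ 3.4853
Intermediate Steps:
r(Q) = 392/87 (r(Q) = 88/22 + 88/174 = 88*(1/22) + 88*(1/174) = 4 + 44/87 = 392/87)
p(j) = (-353 + j)/(-146 + j)
r(-254)/p(-561) = 392/(87*(((-353 - 561)/(-146 - 561)))) = 392/(87*((-914/(-707)))) = 392/(87*((-1/707*(-914)))) = 392/(87*(914/707)) = (392/87)*(707/914) = 138572/39759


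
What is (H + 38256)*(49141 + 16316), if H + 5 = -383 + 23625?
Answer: 4025147301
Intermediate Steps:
H = 23237 (H = -5 + (-383 + 23625) = -5 + 23242 = 23237)
(H + 38256)*(49141 + 16316) = (23237 + 38256)*(49141 + 16316) = 61493*65457 = 4025147301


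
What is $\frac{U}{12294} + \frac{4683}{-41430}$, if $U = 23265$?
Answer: $\frac{8391631}{4716115} \approx 1.7794$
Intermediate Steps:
$\frac{U}{12294} + \frac{4683}{-41430} = \frac{23265}{12294} + \frac{4683}{-41430} = 23265 \cdot \frac{1}{12294} + 4683 \left(- \frac{1}{41430}\right) = \frac{2585}{1366} - \frac{1561}{13810} = \frac{8391631}{4716115}$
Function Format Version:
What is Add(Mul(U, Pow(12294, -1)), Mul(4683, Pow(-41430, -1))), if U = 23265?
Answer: Rational(8391631, 4716115) ≈ 1.7794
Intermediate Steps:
Add(Mul(U, Pow(12294, -1)), Mul(4683, Pow(-41430, -1))) = Add(Mul(23265, Pow(12294, -1)), Mul(4683, Pow(-41430, -1))) = Add(Mul(23265, Rational(1, 12294)), Mul(4683, Rational(-1, 41430))) = Add(Rational(2585, 1366), Rational(-1561, 13810)) = Rational(8391631, 4716115)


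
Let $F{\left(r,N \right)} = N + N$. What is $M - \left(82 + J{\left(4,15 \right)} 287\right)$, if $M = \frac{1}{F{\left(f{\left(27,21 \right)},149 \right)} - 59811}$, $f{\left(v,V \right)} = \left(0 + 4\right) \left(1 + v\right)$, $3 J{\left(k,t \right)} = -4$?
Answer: $\frac{53680723}{178539} \approx 300.67$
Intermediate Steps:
$J{\left(k,t \right)} = - \frac{4}{3}$ ($J{\left(k,t \right)} = \frac{1}{3} \left(-4\right) = - \frac{4}{3}$)
$f{\left(v,V \right)} = 4 + 4 v$ ($f{\left(v,V \right)} = 4 \left(1 + v\right) = 4 + 4 v$)
$F{\left(r,N \right)} = 2 N$
$M = - \frac{1}{59513}$ ($M = \frac{1}{2 \cdot 149 - 59811} = \frac{1}{298 - 59811} = \frac{1}{-59513} = - \frac{1}{59513} \approx -1.6803 \cdot 10^{-5}$)
$M - \left(82 + J{\left(4,15 \right)} 287\right) = - \frac{1}{59513} - \left(82 - \frac{1148}{3}\right) = - \frac{1}{59513} - - \frac{902}{3} = - \frac{1}{59513} + \frac{902}{3} = \frac{53680723}{178539}$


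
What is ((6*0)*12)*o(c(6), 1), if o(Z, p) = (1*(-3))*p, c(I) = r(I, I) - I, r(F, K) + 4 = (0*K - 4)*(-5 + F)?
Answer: 0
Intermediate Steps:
r(F, K) = 16 - 4*F (r(F, K) = -4 + (0*K - 4)*(-5 + F) = -4 + (0 - 4)*(-5 + F) = -4 - 4*(-5 + F) = -4 + (20 - 4*F) = 16 - 4*F)
c(I) = 16 - 5*I (c(I) = (16 - 4*I) - I = 16 - 5*I)
o(Z, p) = -3*p
((6*0)*12)*o(c(6), 1) = ((6*0)*12)*(-3*1) = (0*12)*(-3) = 0*(-3) = 0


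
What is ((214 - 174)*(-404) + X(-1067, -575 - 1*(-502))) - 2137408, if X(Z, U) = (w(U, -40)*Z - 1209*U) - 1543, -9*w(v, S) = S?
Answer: -18644366/9 ≈ -2.0716e+6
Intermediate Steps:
w(v, S) = -S/9
X(Z, U) = -1543 - 1209*U + 40*Z/9 (X(Z, U) = ((-1/9*(-40))*Z - 1209*U) - 1543 = (40*Z/9 - 1209*U) - 1543 = (-1209*U + 40*Z/9) - 1543 = -1543 - 1209*U + 40*Z/9)
((214 - 174)*(-404) + X(-1067, -575 - 1*(-502))) - 2137408 = ((214 - 174)*(-404) + (-1543 - 1209*(-575 - 1*(-502)) + (40/9)*(-1067))) - 2137408 = (40*(-404) + (-1543 - 1209*(-575 + 502) - 42680/9)) - 2137408 = (-16160 + (-1543 - 1209*(-73) - 42680/9)) - 2137408 = (-16160 + (-1543 + 88257 - 42680/9)) - 2137408 = (-16160 + 737746/9) - 2137408 = 592306/9 - 2137408 = -18644366/9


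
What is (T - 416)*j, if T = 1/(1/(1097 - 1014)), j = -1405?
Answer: 467865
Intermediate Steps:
T = 83 (T = 1/(1/83) = 83)
(T - 416)*j = (83 - 416)*(-1405) = -333*(-1405) = 467865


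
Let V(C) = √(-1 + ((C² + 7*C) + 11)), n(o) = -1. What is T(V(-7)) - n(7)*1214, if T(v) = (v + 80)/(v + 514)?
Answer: 160381457/132093 + 217*√10/132093 ≈ 1214.2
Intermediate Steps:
V(C) = √(10 + C² + 7*C) (V(C) = √(-1 + (11 + C² + 7*C)) = √(10 + C² + 7*C))
T(v) = (80 + v)/(514 + v)
T(V(-7)) - n(7)*1214 = (80 + √(10 + (-7)² + 7*(-7)))/(514 + √(10 + (-7)² + 7*(-7))) - (-1)*1214 = (80 + √(10 + 49 - 49))/(514 + √(10 + 49 - 49)) - 1*(-1214) = (80 + √10)/(514 + √10) + 1214 = 1214 + (80 + √10)/(514 + √10)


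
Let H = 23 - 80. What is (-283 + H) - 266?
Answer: -606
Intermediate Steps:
H = -57
(-283 + H) - 266 = (-283 - 57) - 266 = -340 - 266 = -606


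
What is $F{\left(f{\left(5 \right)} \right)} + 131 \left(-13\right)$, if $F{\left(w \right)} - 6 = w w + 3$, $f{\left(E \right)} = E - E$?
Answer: $-1694$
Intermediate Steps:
$f{\left(E \right)} = 0$
$F{\left(w \right)} = 9 + w^{2}$ ($F{\left(w \right)} = 6 + \left(w w + 3\right) = 6 + \left(w^{2} + 3\right) = 6 + \left(3 + w^{2}\right) = 9 + w^{2}$)
$F{\left(f{\left(5 \right)} \right)} + 131 \left(-13\right) = \left(9 + 0^{2}\right) + 131 \left(-13\right) = \left(9 + 0\right) - 1703 = 9 - 1703 = -1694$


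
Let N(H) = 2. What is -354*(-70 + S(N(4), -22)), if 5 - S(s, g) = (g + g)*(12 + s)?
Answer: -195054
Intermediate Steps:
S(s, g) = 5 - 2*g*(12 + s) (S(s, g) = 5 - (g + g)*(12 + s) = 5 - 2*g*(12 + s))
-354*(-70 + S(N(4), -22)) = -354*(-70 + (5 - 24*(-22) - 2*(-22)*2)) = -354*(-70 + (5 + 528 + 88)) = -354*(-70 + 621) = -354*551 = -195054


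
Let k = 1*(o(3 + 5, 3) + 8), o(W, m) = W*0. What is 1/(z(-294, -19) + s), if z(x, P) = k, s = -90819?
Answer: -1/90811 ≈ -1.1012e-5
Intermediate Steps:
o(W, m) = 0
k = 8 (k = 1*(0 + 8) = 1*8 = 8)
z(x, P) = 8
1/(z(-294, -19) + s) = 1/(8 - 90819) = 1/(-90811) = -1/90811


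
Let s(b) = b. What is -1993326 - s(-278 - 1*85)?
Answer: -1992963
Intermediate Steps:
-1993326 - s(-278 - 1*85) = -1993326 - (-278 - 1*85) = -1993326 - (-278 - 85) = -1993326 - 1*(-363) = -1993326 + 363 = -1992963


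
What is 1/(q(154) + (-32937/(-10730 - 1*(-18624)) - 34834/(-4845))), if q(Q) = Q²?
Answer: 38246430/907167733711 ≈ 4.2160e-5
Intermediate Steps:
1/(q(154) + (-32937/(-10730 - 1*(-18624)) - 34834/(-4845))) = 1/(154² + (-32937/(-10730 - 1*(-18624)) - 34834/(-4845))) = 1/(23716 + (-32937/(-10730 + 18624) - 34834*(-1/4845))) = 1/(23716 + (-32937/7894 + 34834/4845)) = 1/(23716 + 115399831/38246430) = 1/(907167733711/38246430) = 38246430/907167733711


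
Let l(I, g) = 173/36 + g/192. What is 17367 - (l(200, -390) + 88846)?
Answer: -20586751/288 ≈ -71482.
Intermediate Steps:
l(I, g) = 173/36 + g/192 (l(I, g) = 173*(1/36) + g*(1/192) = 173/36 + g/192)
17367 - (l(200, -390) + 88846) = 17367 - ((173/36 + (1/192)*(-390)) + 88846) = 17367 - ((173/36 - 65/32) + 88846) = 17367 - (799/288 + 88846) = 17367 - 1*25588447/288 = 17367 - 25588447/288 = -20586751/288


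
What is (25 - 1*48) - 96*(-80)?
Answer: 7657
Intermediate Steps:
(25 - 1*48) - 96*(-80) = (25 - 48) + 7680 = -23 + 7680 = 7657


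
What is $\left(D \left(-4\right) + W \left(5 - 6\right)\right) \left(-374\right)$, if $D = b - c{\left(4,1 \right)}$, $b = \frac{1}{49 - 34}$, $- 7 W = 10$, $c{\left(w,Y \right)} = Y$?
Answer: $- \frac{202708}{105} \approx -1930.6$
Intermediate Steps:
$W = - \frac{10}{7}$ ($W = \left(- \frac{1}{7}\right) 10 = - \frac{10}{7} \approx -1.4286$)
$b = \frac{1}{15} \approx 0.066667$
$D = - \frac{14}{15}$ ($D = \frac{1}{15} - 1 = - \frac{14}{15} \approx -0.93333$)
$\left(D \left(-4\right) + W \left(5 - 6\right)\right) \left(-374\right) = \left(\left(- \frac{14}{15}\right) \left(-4\right) - \frac{10 \left(5 - 6\right)}{7}\right) \left(-374\right) = \left(\frac{56}{15} - - \frac{10}{7}\right) \left(-374\right) = \left(\frac{56}{15} + \frac{10}{7}\right) \left(-374\right) = \frac{542}{105} \left(-374\right) = - \frac{202708}{105}$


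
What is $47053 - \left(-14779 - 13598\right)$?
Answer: $75430$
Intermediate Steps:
$47053 - \left(-14779 - 13598\right) = 47053 - -28377 = 47053 + 28377 = 75430$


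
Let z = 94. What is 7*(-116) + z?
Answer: -718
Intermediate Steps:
7*(-116) + z = 7*(-116) + 94 = -812 + 94 = -718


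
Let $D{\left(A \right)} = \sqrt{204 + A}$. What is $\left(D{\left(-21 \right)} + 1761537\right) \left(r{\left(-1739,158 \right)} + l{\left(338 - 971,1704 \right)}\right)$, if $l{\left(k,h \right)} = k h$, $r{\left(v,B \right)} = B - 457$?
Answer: $-1900576876947 - 1078931 \sqrt{183} \approx -1.9006 \cdot 10^{12}$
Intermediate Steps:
$r{\left(v,B \right)} = -457 + B$
$l{\left(k,h \right)} = h k$
$\left(D{\left(-21 \right)} + 1761537\right) \left(r{\left(-1739,158 \right)} + l{\left(338 - 971,1704 \right)}\right) = \left(\sqrt{204 - 21} + 1761537\right) \left(\left(-457 + 158\right) + 1704 \left(338 - 971\right)\right) = \left(\sqrt{183} + 1761537\right) \left(-299 + 1704 \left(-633\right)\right) = \left(1761537 + \sqrt{183}\right) \left(-299 - 1078632\right) = \left(1761537 + \sqrt{183}\right) \left(-1078931\right) = -1900576876947 - 1078931 \sqrt{183}$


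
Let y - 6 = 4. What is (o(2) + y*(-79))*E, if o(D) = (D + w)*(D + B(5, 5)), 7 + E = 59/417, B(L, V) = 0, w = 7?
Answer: 2207920/417 ≈ 5294.8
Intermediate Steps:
y = 10 (y = 6 + 4 = 10)
E = -2860/417 (E = -7 + 59/417 = -2860/417 ≈ -6.8585)
o(D) = D*(7 + D) (o(D) = (D + 7)*(D + 0) = (7 + D)*D = D*(7 + D))
(o(2) + y*(-79))*E = (2*(7 + 2) + 10*(-79))*(-2860/417) = (2*9 - 790)*(-2860/417) = (18 - 790)*(-2860/417) = -772*(-2860/417) = 2207920/417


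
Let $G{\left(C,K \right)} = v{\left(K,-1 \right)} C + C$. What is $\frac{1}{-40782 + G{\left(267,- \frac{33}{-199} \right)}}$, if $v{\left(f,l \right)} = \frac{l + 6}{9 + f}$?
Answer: $- \frac{608}{24544565} \approx -2.4771 \cdot 10^{-5}$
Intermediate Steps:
$v{\left(f,l \right)} = \frac{6 + l}{9 + f}$
$G{\left(C,K \right)} = C + \frac{5 C}{9 + K}$ ($G{\left(C,K \right)} = \frac{6 - 1}{9 + K} C + C = \frac{1}{9 + K} 5 C + C = \frac{5}{9 + K} C + C = \frac{5 C}{9 + K} + C = C + \frac{5 C}{9 + K}$)
$\frac{1}{-40782 + G{\left(267,- \frac{33}{-199} \right)}} = \frac{1}{-40782 + \frac{267 \left(14 - \frac{33}{-199}\right)}{9 - \frac{33}{-199}}} = \frac{1}{-40782 + \frac{267 \left(14 - - \frac{33}{199}\right)}{9 - - \frac{33}{199}}} = \frac{1}{-40782 + \frac{267 \left(14 + \frac{33}{199}\right)}{9 + \frac{33}{199}}} = \frac{1}{-40782 + 267 \frac{1}{\frac{1824}{199}} \cdot \frac{2819}{199}} = \frac{1}{-40782 + 267 \cdot \frac{199}{1824} \cdot \frac{2819}{199}} = \frac{1}{-40782 + \frac{250891}{608}} = \frac{1}{- \frac{24544565}{608}} = - \frac{608}{24544565}$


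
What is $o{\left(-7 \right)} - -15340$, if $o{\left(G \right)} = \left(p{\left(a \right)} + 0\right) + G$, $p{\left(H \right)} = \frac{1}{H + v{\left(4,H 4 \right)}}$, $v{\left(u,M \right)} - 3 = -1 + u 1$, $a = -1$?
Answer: $\frac{76666}{5} \approx 15333.0$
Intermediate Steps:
$v{\left(u,M \right)} = 2 + u$ ($v{\left(u,M \right)} = 3 + \left(-1 + u 1\right) = 3 + \left(-1 + u\right) = 2 + u$)
$p{\left(H \right)} = \frac{1}{6 + H}$ ($p{\left(H \right)} = \frac{1}{H + \left(2 + 4\right)} = \frac{1}{H + 6} = \frac{1}{6 + H}$)
$o{\left(G \right)} = \frac{1}{5} + G$ ($o{\left(G \right)} = \left(\frac{1}{6 - 1} + 0\right) + G = \left(\frac{1}{5} + 0\right) + G = \frac{1}{5} + G$)
$o{\left(-7 \right)} - -15340 = \left(\frac{1}{5} - 7\right) - -15340 = - \frac{34}{5} + 15340 = \frac{76666}{5}$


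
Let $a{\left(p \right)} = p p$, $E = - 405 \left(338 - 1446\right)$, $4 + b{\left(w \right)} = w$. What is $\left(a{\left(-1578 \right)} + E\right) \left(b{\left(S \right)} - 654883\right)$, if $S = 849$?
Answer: $-1922102571312$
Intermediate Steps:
$b{\left(w \right)} = -4 + w$
$E = 448740$ ($E = - 405 \left(338 - 1446\right) = \left(-405\right) \left(-1108\right) = 448740$)
$a{\left(p \right)} = p^{2}$
$\left(a{\left(-1578 \right)} + E\right) \left(b{\left(S \right)} - 654883\right) = \left(\left(-1578\right)^{2} + 448740\right) \left(\left(-4 + 849\right) - 654883\right) = \left(2490084 + 448740\right) \left(845 - 654883\right) = 2938824 \left(-654038\right) = -1922102571312$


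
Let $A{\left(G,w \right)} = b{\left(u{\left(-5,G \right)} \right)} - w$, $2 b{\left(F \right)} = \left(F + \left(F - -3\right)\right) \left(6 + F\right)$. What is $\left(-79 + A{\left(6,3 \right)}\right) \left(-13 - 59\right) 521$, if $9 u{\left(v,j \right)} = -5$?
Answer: $\frac{25947884}{9} \approx 2.8831 \cdot 10^{6}$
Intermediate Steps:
$u{\left(v,j \right)} = - \frac{5}{9}$ ($u{\left(v,j \right)} = \frac{1}{9} \left(-5\right) = - \frac{5}{9}$)
$b{\left(F \right)} = \frac{\left(3 + 2 F\right) \left(6 + F\right)}{2}$ ($b{\left(F \right)} = \frac{\left(F + \left(F - -3\right)\right) \left(6 + F\right)}{2} = \frac{\left(F + \left(F + 3\right)\right) \left(6 + F\right)}{2} = \frac{\left(F + \left(3 + F\right)\right) \left(6 + F\right)}{2} = \frac{\left(3 + 2 F\right) \left(6 + F\right)}{2}$)
$A{\left(G,w \right)} = \frac{833}{162} - w$ ($A{\left(G,w \right)} = \left(9 + \left(- \frac{5}{9}\right)^{2} + \frac{15}{2} \left(- \frac{5}{9}\right)\right) - w = \left(9 + \frac{25}{81} - \frac{25}{6}\right) - w = \frac{833}{162} - w$)
$\left(-79 + A{\left(6,3 \right)}\right) \left(-13 - 59\right) 521 = \left(-79 + \left(\frac{833}{162} - 3\right)\right) \left(-13 - 59\right) 521 = \left(-79 + \left(\frac{833}{162} - 3\right)\right) \left(-72\right) 521 = \left(-79 + \frac{347}{162}\right) \left(-72\right) 521 = \left(- \frac{12451}{162}\right) \left(-72\right) 521 = \frac{49804}{9} \cdot 521 = \frac{25947884}{9}$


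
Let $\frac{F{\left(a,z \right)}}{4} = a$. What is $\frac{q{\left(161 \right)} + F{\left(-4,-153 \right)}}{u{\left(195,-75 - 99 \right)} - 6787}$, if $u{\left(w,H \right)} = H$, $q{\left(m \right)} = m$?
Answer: $- \frac{145}{6961} \approx -0.02083$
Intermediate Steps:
$F{\left(a,z \right)} = 4 a$
$\frac{q{\left(161 \right)} + F{\left(-4,-153 \right)}}{u{\left(195,-75 - 99 \right)} - 6787} = \frac{161 + 4 \left(-4\right)}{\left(-75 - 99\right) - 6787} = \frac{161 - 16}{-174 - 6787} = \frac{145}{-6961} = 145 \left(- \frac{1}{6961}\right) = - \frac{145}{6961}$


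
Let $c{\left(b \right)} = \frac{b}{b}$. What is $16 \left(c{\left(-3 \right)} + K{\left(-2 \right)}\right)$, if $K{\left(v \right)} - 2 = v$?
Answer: $16$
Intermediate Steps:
$K{\left(v \right)} = 2 + v$
$c{\left(b \right)} = 1$
$16 \left(c{\left(-3 \right)} + K{\left(-2 \right)}\right) = 16 \left(1 + \left(2 - 2\right)\right) = 16 \left(1 + 0\right) = 16 \cdot 1 = 16$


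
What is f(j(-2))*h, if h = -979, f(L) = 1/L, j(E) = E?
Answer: 979/2 ≈ 489.50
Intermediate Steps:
f(L) = 1/L
f(j(-2))*h = -979/(-2) = -½*(-979) = 979/2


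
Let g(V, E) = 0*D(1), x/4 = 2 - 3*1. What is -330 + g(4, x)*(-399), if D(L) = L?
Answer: -330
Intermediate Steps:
x = -4 (x = 4*(2 - 3*1) = 4*(2 - 3) = 4*(-1) = -4)
g(V, E) = 0 (g(V, E) = 0*1 = 0)
-330 + g(4, x)*(-399) = -330 + 0*(-399) = -330 + 0 = -330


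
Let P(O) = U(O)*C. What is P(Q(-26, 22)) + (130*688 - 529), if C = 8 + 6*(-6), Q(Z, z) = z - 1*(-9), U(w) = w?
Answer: 88043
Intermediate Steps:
Q(Z, z) = 9 + z (Q(Z, z) = z + 9 = 9 + z)
C = -28 (C = 8 - 36 = -28)
P(O) = -28*O (P(O) = O*(-28) = -28*O)
P(Q(-26, 22)) + (130*688 - 529) = -28*(9 + 22) + (130*688 - 529) = -28*31 + (89440 - 529) = -868 + 88911 = 88043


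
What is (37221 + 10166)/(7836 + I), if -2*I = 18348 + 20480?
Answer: -47387/11578 ≈ -4.0928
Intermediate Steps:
I = -19414 (I = -(18348 + 20480)/2 = -½*38828 = -19414)
(37221 + 10166)/(7836 + I) = (37221 + 10166)/(7836 - 19414) = 47387/(-11578) = 47387*(-1/11578) = -47387/11578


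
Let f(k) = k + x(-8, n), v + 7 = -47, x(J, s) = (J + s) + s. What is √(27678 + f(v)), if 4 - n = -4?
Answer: 4*√1727 ≈ 166.23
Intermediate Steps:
n = 8 (n = 4 - 1*(-4) = 4 + 4 = 8)
x(J, s) = J + 2*s
v = -54 (v = -7 - 47 = -54)
f(k) = 8 + k (f(k) = k + (-8 + 2*8) = k + (-8 + 16) = k + 8 = 8 + k)
√(27678 + f(v)) = √(27678 + (8 - 54)) = √(27678 - 46) = √27632 = 4*√1727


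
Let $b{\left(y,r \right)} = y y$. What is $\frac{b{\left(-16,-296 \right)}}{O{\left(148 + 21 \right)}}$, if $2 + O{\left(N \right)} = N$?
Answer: $\frac{256}{167} \approx 1.5329$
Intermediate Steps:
$O{\left(N \right)} = -2 + N$
$b{\left(y,r \right)} = y^{2}$
$\frac{b{\left(-16,-296 \right)}}{O{\left(148 + 21 \right)}} = \frac{\left(-16\right)^{2}}{-2 + \left(148 + 21\right)} = \frac{256}{-2 + 169} = \frac{256}{167}$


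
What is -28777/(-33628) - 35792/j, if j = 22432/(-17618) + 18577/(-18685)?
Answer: 28302983694575303/1792928477412 ≈ 15786.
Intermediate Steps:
j = -373215753/164596165 (j = 22432*(-1/17618) + 18577*(-1/18685) = -11216/8809 - 18577/18685 = -373215753/164596165 ≈ -2.2675)
-28777/(-33628) - 35792/j = -28777/(-33628) - 35792/(-373215753/164596165) = -28777*(-1/33628) - 35792*(-164596165/373215753) = 4111/4804 + 5891225937680/373215753 = 28302983694575303/1792928477412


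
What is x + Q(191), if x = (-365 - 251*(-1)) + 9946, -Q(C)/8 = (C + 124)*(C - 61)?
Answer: -317768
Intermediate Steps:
Q(C) = -8*(-61 + C)*(124 + C) (Q(C) = -8*(C + 124)*(C - 61) = -8*(124 + C)*(-61 + C) = -8*(-61 + C)*(124 + C))
x = 9832 (x = (-365 + 251) + 9946 = -114 + 9946 = 9832)
x + Q(191) = 9832 + (60512 - 504*191 - 8*191**2) = 9832 + (60512 - 96264 - 8*36481) = 9832 + (60512 - 96264 - 291848) = 9832 - 327600 = -317768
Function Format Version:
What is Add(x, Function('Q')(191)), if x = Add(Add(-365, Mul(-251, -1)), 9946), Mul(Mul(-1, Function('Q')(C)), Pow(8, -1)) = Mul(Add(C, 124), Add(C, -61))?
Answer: -317768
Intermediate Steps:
Function('Q')(C) = Mul(-8, Add(-61, C), Add(124, C)) (Function('Q')(C) = Mul(-8, Mul(Add(C, 124), Add(C, -61))) = Mul(-8, Mul(Add(124, C), Add(-61, C))) = Mul(-8, Mul(Add(-61, C), Add(124, C))) = Mul(-8, Add(-61, C), Add(124, C)))
x = 9832 (x = Add(Add(-365, 251), 9946) = Add(-114, 9946) = 9832)
Add(x, Function('Q')(191)) = Add(9832, Add(60512, Mul(-504, 191), Mul(-8, Pow(191, 2)))) = Add(9832, Add(60512, -96264, Mul(-8, 36481))) = Add(9832, Add(60512, -96264, -291848)) = Add(9832, -327600) = -317768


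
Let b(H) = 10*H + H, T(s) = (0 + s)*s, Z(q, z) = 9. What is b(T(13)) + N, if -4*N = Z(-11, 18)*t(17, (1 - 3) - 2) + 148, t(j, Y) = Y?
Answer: 1831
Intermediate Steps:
T(s) = s² (T(s) = s*s = s²)
N = -28 (N = -(9*((1 - 3) - 2) + 148)/4 = -(9*(-2 - 2) + 148)/4 = -(9*(-4) + 148)/4 = -(-36 + 148)/4 = -¼*112 = -28)
b(H) = 11*H
b(T(13)) + N = 11*13² - 28 = 11*169 - 28 = 1859 - 28 = 1831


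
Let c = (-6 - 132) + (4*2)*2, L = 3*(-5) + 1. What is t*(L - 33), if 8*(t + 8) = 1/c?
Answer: 367023/976 ≈ 376.05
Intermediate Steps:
L = -14 (L = -15 + 1 = -14)
c = -122 (c = -138 + 8*2 = -138 + 16 = -122)
t = -7809/976 (t = -8 + (1/8)/(-122) = -8 + (1/8)*(-1/122) = -8 - 1/976 = -7809/976 ≈ -8.0010)
t*(L - 33) = -7809*(-14 - 33)/976 = -7809/976*(-47) = 367023/976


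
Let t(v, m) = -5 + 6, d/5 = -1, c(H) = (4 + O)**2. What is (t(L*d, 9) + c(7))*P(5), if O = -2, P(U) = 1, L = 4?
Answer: 5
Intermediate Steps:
c(H) = 4 (c(H) = (4 - 2)**2 = 2**2 = 4)
d = -5 (d = 5*(-1) = -5)
t(v, m) = 1
(t(L*d, 9) + c(7))*P(5) = (1 + 4)*1 = 5*1 = 5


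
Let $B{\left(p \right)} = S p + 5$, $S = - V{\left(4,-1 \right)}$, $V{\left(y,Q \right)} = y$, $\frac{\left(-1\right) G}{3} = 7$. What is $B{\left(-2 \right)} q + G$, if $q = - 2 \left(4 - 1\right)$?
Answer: $-99$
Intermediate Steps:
$G = -21$ ($G = \left(-3\right) 7 = -21$)
$q = -6$ ($q = \left(-2\right) 3 = -6$)
$S = -4$ ($S = \left(-1\right) 4 = -4$)
$B{\left(p \right)} = 5 - 4 p$ ($B{\left(p \right)} = - 4 p + 5 = 5 - 4 p$)
$B{\left(-2 \right)} q + G = \left(5 - -8\right) \left(-6\right) - 21 = \left(5 + 8\right) \left(-6\right) - 21 = 13 \left(-6\right) - 21 = -78 - 21 = -99$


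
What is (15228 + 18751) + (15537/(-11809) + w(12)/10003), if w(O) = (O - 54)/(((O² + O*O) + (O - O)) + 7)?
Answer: 169145771056216/4978142995 ≈ 33978.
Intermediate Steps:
w(O) = (-54 + O)/(7 + 2*O²) (w(O) = (-54 + O)/(((O² + O²) + 0) + 7) = (-54 + O)/((2*O² + 0) + 7) = (-54 + O)/(2*O² + 7) = (-54 + O)/(7 + 2*O²))
(15228 + 18751) + (15537/(-11809) + w(12)/10003) = (15228 + 18751) + (15537/(-11809) + ((-54 + 12)/(7 + 2*12²))/10003) = 33979 + (15537*(-1/11809) + (-42/(7 + 2*144))*(1/10003)) = 33979 + (-15537/11809 + (-42/(7 + 288))*(1/10003)) = 33979 + (-15537/11809 + (-42/295)*(1/10003)) = 33979 + (-15537/11809 + ((1/295)*(-42))*(1/10003)) = 33979 + (-15537/11809 - 42/295*1/10003) = 33979 + (-15537/11809 - 6/421555) = 33979 - 6549770889/4978142995 = 169145771056216/4978142995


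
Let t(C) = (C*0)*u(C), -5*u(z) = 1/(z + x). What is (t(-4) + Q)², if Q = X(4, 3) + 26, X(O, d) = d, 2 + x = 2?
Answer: 841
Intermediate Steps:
x = 0 (x = -2 + 2 = 0)
u(z) = -1/(5*z) (u(z) = -1/(5*(z + 0)) = -1/(5*z))
t(C) = 0 (t(C) = (C*0)*(-1/(5*C)) = 0*(-1/(5*C)) = 0)
Q = 29 (Q = 3 + 26 = 29)
(t(-4) + Q)² = (0 + 29)² = 29² = 841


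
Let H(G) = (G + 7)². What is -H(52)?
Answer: -3481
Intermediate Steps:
H(G) = (7 + G)²
-H(52) = -(7 + 52)² = -1*59² = -1*3481 = -3481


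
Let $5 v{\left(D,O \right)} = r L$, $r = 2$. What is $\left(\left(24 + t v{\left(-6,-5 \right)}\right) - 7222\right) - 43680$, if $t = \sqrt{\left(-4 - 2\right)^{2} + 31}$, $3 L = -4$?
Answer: $-50878 - \frac{8 \sqrt{67}}{15} \approx -50882.0$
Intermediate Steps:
$L = - \frac{4}{3}$ ($L = \frac{1}{3} \left(-4\right) = - \frac{4}{3} \approx -1.3333$)
$v{\left(D,O \right)} = - \frac{8}{15}$ ($v{\left(D,O \right)} = \frac{2 \left(- \frac{4}{3}\right)}{5} = \frac{1}{5} \left(- \frac{8}{3}\right) = - \frac{8}{15}$)
$t = \sqrt{67}$ ($t = \sqrt{\left(-6\right)^{2} + 31} = \sqrt{36 + 31} = \sqrt{67} \approx 8.1853$)
$\left(\left(24 + t v{\left(-6,-5 \right)}\right) - 7222\right) - 43680 = \left(\left(24 + \sqrt{67} \left(- \frac{8}{15}\right)\right) - 7222\right) - 43680 = \left(\left(24 - \frac{8 \sqrt{67}}{15}\right) - 7222\right) - 43680 = \left(-7198 - \frac{8 \sqrt{67}}{15}\right) - 43680 = -50878 - \frac{8 \sqrt{67}}{15}$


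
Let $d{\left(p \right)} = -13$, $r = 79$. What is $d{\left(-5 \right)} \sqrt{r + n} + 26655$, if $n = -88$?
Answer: $26655 - 39 i \approx 26655.0 - 39.0 i$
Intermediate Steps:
$d{\left(-5 \right)} \sqrt{r + n} + 26655 = - 13 \sqrt{79 - 88} + 26655 = - 13 \sqrt{-9} + 26655 = - 13 \cdot 3 i + 26655 = - 39 i + 26655 = 26655 - 39 i$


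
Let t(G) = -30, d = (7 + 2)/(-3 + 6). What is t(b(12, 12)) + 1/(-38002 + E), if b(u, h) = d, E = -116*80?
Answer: -1418461/47282 ≈ -30.000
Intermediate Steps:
E = -9280
d = 3 (d = 9/3 = 9*(⅓) = 3)
b(u, h) = 3
t(b(12, 12)) + 1/(-38002 + E) = -30 + 1/(-38002 - 9280) = -30 + 1/(-47282) = -30 - 1/47282 = -1418461/47282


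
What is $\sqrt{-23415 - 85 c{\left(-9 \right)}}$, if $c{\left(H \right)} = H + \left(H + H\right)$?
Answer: $8 i \sqrt{330} \approx 145.33 i$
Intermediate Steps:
$c{\left(H \right)} = 3 H$ ($c{\left(H \right)} = H + 2 H = 3 H$)
$\sqrt{-23415 - 85 c{\left(-9 \right)}} = \sqrt{-23415 - 85 \cdot 3 \left(-9\right)} = \sqrt{-23415 - -2295} = \sqrt{-23415 + 2295} = \sqrt{-21120} = 8 i \sqrt{330}$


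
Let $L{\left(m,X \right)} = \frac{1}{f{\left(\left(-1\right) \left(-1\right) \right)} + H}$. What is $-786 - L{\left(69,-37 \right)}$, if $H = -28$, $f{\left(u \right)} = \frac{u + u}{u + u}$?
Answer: $- \frac{21221}{27} \approx -785.96$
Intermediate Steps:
$f{\left(u \right)} = 1$ ($f{\left(u \right)} = \frac{2 u}{2 u} = 2 u \frac{1}{2 u} = 1$)
$L{\left(m,X \right)} = - \frac{1}{27}$ ($L{\left(m,X \right)} = \frac{1}{1 - 28} = \frac{1}{-27} = - \frac{1}{27}$)
$-786 - L{\left(69,-37 \right)} = -786 - - \frac{1}{27} = -786 + \frac{1}{27} = - \frac{21221}{27}$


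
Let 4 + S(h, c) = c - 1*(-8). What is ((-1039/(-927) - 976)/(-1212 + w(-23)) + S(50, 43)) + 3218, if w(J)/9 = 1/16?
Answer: 58680113273/17968041 ≈ 3265.8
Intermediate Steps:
S(h, c) = 4 + c (S(h, c) = -4 + (c - 1*(-8)) = -4 + (c + 8) = -4 + (8 + c) = 4 + c)
w(J) = 9/16
((-1039/(-927) - 976)/(-1212 + w(-23)) + S(50, 43)) + 3218 = ((-1039/(-927) - 976)/(-1212 + 9/16) + (4 + 43)) + 3218 = ((-1039*(-1/927) - 976)/(-19383/16) + 47) + 3218 = ((1039/927 - 976)*(-16/19383) + 47) + 3218 = (-903713/927*(-16/19383) + 47) + 3218 = (14459408/17968041 + 47) + 3218 = 858957335/17968041 + 3218 = 58680113273/17968041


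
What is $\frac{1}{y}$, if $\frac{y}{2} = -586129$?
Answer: $- \frac{1}{1172258} \approx -8.5305 \cdot 10^{-7}$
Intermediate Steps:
$y = -1172258$ ($y = 2 \left(-586129\right) = -1172258$)
$\frac{1}{y} = \frac{1}{-1172258} = - \frac{1}{1172258}$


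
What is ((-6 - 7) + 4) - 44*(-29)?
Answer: 1267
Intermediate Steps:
((-6 - 7) + 4) - 44*(-29) = (-13 + 4) + 1276 = -9 + 1276 = 1267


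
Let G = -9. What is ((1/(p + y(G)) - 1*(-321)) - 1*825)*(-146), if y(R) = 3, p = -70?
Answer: 4930274/67 ≈ 73586.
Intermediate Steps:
((1/(p + y(G)) - 1*(-321)) - 1*825)*(-146) = ((1/(-70 + 3) - 1*(-321)) - 1*825)*(-146) = ((1/(-67) + 321) - 825)*(-146) = ((-1/67 + 321) - 825)*(-146) = (21506/67 - 825)*(-146) = -33769/67*(-146) = 4930274/67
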